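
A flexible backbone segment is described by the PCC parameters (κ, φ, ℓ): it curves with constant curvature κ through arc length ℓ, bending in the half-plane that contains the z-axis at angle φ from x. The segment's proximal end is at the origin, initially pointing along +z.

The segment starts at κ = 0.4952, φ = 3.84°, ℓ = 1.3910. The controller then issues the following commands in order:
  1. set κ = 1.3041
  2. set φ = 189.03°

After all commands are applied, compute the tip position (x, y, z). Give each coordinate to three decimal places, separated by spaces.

-0.940 -0.149 0.744

initial: κ=0.4952, φ=3.84°, ℓ=1.3910
cmd 1: set κ=1.3041 → (κ,φ,ℓ)=(1.3041,3.84°,1.3910) → tip=(0.9493,0.0637,0.7442)
cmd 2: set φ=189.03° → (κ,φ,ℓ)=(1.3041,189.03°,1.3910) → tip=(-0.9397,-0.1493,0.7442)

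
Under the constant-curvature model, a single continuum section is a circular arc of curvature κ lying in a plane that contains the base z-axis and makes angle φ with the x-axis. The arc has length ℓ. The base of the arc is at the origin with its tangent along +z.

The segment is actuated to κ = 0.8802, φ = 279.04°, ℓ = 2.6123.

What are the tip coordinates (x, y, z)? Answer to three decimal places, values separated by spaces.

0.297 -1.869 0.848

θ = κ·ℓ = 0.8802 × 2.6123 = 2.29935 rad
ρ = (1 − cos θ)/κ = (1 − -0.66579)/0.8802 = 1.89251
z = sin θ / κ = 0.74614/0.8802 = 0.84769
x = ρ cos φ = 1.89251 × cos(279.04°) = 0.29736
y = ρ sin φ = 1.89251 × sin(279.04°) = -1.86900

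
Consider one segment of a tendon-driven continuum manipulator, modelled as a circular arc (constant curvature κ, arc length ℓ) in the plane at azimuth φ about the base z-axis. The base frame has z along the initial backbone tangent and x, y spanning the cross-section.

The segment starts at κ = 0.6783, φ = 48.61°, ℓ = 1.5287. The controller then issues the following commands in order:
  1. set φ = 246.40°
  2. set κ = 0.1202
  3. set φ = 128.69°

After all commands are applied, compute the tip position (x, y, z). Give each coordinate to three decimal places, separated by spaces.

initial: κ=0.6783, φ=48.61°, ℓ=1.5287
cmd 1: set φ=246.40° → (κ,φ,ℓ)=(0.6783,246.40°,1.5287) → tip=(-0.2899,-0.6635,1.2691)
cmd 2: set κ=0.1202 → (κ,φ,ℓ)=(0.1202,246.40°,1.5287) → tip=(-0.0561,-0.1283,1.5201)
cmd 3: set φ=128.69° → (κ,φ,ℓ)=(0.1202,128.69°,1.5287) → tip=(-0.0875,0.1093,1.5201)

-0.088 0.109 1.520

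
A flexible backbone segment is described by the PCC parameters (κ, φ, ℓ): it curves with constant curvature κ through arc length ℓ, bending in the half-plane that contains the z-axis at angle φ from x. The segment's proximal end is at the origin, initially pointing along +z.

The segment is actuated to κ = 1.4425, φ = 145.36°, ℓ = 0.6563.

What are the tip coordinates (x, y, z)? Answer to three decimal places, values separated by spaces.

θ = κ·ℓ = 1.4425 × 0.6563 = 0.94671 rad
ρ = (1 − cos θ)/κ = (1 − 0.58435)/1.4425 = 0.28814
z = sin θ / κ = 0.81150/1.4425 = 0.56256
x = ρ cos φ = 0.28814 × cos(145.36°) = -0.23707
y = ρ sin φ = 0.28814 × sin(145.36°) = 0.16379

-0.237 0.164 0.563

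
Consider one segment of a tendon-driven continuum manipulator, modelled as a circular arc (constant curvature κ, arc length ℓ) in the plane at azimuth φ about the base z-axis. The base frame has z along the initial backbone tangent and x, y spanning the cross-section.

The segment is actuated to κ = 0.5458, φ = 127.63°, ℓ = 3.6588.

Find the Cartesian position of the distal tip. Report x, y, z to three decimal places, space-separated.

θ = κ·ℓ = 0.5458 × 3.6588 = 1.99697 rad
ρ = (1 − cos θ)/κ = (1 − -0.41339)/0.5458 = 2.58958
z = sin θ / κ = 0.91055/0.5458 = 1.66829
x = ρ cos φ = 2.58958 × cos(127.63°) = -1.58109
y = ρ sin φ = 2.58958 × sin(127.63°) = 2.05087

-1.581 2.051 1.668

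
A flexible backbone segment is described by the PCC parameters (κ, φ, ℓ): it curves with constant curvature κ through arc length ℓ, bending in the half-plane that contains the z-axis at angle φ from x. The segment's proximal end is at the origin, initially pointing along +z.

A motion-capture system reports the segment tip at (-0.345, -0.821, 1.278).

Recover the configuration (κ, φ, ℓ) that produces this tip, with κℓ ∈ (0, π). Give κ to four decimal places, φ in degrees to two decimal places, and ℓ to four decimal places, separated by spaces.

0.7341 247.21 1.6582

ρ = √(x²+y²) = √(-0.345² + -0.821²) = 0.89054
φ = atan2(y, x) mod 360° = atan2(-0.821, -0.345) = 247.2069°
|p|² = ρ² + z² = 0.89054² + 1.278² = 2.42635
κ = 2ρ / |p|² = 2×0.89054 / 2.42635 = 0.73406
θ = 2·atan2(ρ, z) = 2·atan2(0.89054, 1.278) = 1.21718 rad
ℓ = θ/κ = 1.21718/0.73406 = 1.65815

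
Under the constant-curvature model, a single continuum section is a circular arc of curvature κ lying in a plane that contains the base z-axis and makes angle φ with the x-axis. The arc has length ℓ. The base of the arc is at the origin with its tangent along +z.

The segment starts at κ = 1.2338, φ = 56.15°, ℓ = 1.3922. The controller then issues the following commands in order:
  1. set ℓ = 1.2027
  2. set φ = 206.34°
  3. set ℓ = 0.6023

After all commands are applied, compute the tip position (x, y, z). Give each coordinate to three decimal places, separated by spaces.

initial: κ=1.2338, φ=56.15°, ℓ=1.3922
cmd 1: set ℓ=1.2027 → (κ,φ,ℓ)=(1.2338,56.15°,1.2027) → tip=(0.4123,0.6147,0.8074)
cmd 2: set φ=206.34° → (κ,φ,ℓ)=(1.2338,206.34°,1.2027) → tip=(-0.6633,-0.3284,0.8074)
cmd 3: set ℓ=0.6023 → (κ,φ,ℓ)=(1.2338,206.34°,0.6023) → tip=(-0.1915,-0.0948,0.5484)

-0.191 -0.095 0.548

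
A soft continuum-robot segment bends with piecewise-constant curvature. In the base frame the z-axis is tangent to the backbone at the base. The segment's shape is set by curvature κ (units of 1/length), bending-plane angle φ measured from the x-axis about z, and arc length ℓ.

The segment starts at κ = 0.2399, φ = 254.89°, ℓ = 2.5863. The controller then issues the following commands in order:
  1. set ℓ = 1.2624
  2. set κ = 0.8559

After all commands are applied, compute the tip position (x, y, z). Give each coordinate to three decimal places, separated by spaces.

initial: κ=0.2399, φ=254.89°, ℓ=2.5863
cmd 1: set ℓ=1.2624 → (κ,φ,ℓ)=(0.2399,254.89°,1.2624) → tip=(-0.0495,-0.1831,1.2432)
cmd 2: set κ=0.8559 → (κ,φ,ℓ)=(0.8559,254.89°,1.2624) → tip=(-0.1611,-0.5968,1.0307)

-0.161 -0.597 1.031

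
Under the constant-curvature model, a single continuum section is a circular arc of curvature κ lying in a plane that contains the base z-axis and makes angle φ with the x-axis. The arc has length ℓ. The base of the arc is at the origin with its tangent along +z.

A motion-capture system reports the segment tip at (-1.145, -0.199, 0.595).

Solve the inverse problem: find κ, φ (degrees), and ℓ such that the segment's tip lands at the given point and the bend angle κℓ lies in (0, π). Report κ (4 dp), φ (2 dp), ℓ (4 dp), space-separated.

1.3635 189.86 1.6100

ρ = √(x²+y²) = √(-1.145² + -0.199²) = 1.16216
φ = atan2(y, x) mod 360° = atan2(-0.199, -1.145) = 189.8595°
|p|² = ρ² + z² = 1.16216² + 0.595² = 1.70465
κ = 2ρ / |p|² = 2×1.16216 / 1.70465 = 1.36352
θ = 2·atan2(ρ, z) = 2·atan2(1.16216, 0.595) = 2.19523 rad
ℓ = θ/κ = 2.19523/1.36352 = 1.60997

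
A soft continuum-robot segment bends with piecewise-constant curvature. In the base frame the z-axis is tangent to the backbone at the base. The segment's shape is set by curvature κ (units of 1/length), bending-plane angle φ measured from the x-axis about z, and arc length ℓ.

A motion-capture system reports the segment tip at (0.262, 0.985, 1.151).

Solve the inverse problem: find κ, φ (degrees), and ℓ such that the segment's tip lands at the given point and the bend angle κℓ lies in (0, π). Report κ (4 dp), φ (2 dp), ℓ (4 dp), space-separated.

ρ = √(x²+y²) = √(0.262² + 0.985²) = 1.01925
φ = atan2(y, x) mod 360° = atan2(0.985, 0.262) = 75.1048°
|p|² = ρ² + z² = 1.01925² + 1.151² = 2.36367
κ = 2ρ / |p|² = 2×1.01925 / 2.36367 = 0.86243
θ = 2·atan2(ρ, z) = 2·atan2(1.01925, 1.151) = 1.44953 rad
ℓ = θ/κ = 1.44953/0.86243 = 1.68075

0.8624 75.10 1.6808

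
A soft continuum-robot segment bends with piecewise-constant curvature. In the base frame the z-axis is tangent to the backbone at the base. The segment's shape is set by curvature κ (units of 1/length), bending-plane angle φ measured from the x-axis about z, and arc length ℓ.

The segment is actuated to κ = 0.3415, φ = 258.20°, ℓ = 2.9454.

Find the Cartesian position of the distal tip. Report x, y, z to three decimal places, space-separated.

-0.278 -1.332 2.473

θ = κ·ℓ = 0.3415 × 2.9454 = 1.00585 rad
ρ = (1 − cos θ)/κ = (1 − 0.53537)/0.3415 = 1.36057
z = sin θ / κ = 0.84462/0.3415 = 2.47326
x = ρ cos φ = 1.36057 × cos(258.20°) = -0.27823
y = ρ sin φ = 1.36057 × sin(258.20°) = -1.33181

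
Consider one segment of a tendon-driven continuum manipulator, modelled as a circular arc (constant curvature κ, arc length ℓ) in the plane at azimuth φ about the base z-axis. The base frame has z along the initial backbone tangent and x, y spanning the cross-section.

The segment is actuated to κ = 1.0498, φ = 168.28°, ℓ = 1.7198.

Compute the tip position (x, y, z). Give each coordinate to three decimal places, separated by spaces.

-1.150 0.238 0.926

θ = κ·ℓ = 1.0498 × 1.7198 = 1.80545 rad
ρ = (1 − cos θ)/κ = (1 − -0.23250)/1.0498 = 1.17404
z = sin θ / κ = 0.97260/1.0498 = 0.92646
x = ρ cos φ = 1.17404 × cos(168.28°) = -1.14956
y = ρ sin φ = 1.17404 × sin(168.28°) = 0.23848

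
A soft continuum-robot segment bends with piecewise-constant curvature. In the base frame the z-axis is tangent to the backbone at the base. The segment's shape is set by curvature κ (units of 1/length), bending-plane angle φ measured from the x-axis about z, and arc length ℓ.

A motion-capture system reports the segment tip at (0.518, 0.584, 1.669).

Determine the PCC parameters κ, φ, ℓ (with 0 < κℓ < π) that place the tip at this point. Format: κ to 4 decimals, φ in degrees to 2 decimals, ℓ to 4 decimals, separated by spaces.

0.4599 48.43 1.9027

ρ = √(x²+y²) = √(0.518² + 0.584²) = 0.78063
φ = atan2(y, x) mod 360° = atan2(0.584, 0.518) = 48.4274°
|p|² = ρ² + z² = 0.78063² + 1.669² = 3.39494
κ = 2ρ / |p|² = 2×0.78063 / 3.39494 = 0.45988
θ = 2·atan2(ρ, z) = 2·atan2(0.78063, 1.669) = 0.87499 rad
ℓ = θ/κ = 0.87499/0.45988 = 1.90265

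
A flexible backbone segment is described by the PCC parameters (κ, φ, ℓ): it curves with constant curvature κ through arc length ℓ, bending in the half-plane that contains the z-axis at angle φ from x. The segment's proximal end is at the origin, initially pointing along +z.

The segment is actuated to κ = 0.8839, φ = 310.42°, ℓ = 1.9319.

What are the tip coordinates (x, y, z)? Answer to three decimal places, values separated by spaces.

θ = κ·ℓ = 0.8839 × 1.9319 = 1.70761 rad
ρ = (1 − cos θ)/κ = (1 − -0.13638)/0.8839 = 1.28565
z = sin θ / κ = 0.99066/0.8839 = 1.12078
x = ρ cos φ = 1.28565 × cos(310.42°) = 0.83360
y = ρ sin φ = 1.28565 × sin(310.42°) = -0.97878

0.834 -0.979 1.121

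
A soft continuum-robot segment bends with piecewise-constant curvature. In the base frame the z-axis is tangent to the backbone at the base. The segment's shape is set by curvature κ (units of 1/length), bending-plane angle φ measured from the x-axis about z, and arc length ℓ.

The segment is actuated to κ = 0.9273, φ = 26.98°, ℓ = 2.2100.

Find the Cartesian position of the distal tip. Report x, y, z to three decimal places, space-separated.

1.404 0.715 0.957

θ = κ·ℓ = 0.9273 × 2.2100 = 2.04933 rad
ρ = (1 − cos θ)/κ = (1 − -0.46048)/0.9273 = 1.57498
z = sin θ / κ = 0.88767/0.9273 = 0.95726
x = ρ cos φ = 1.57498 × cos(26.98°) = 1.40357
y = ρ sin φ = 1.57498 × sin(26.98°) = 0.71454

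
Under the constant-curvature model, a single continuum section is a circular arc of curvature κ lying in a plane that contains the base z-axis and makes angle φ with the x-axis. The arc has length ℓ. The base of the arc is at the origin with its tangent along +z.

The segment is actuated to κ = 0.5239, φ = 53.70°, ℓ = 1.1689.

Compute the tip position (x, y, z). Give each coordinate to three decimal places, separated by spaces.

0.205 0.280 1.097

θ = κ·ℓ = 0.5239 × 1.1689 = 0.61239 rad
ρ = (1 − cos θ)/κ = (1 − 0.81828)/0.5239 = 0.34686
z = sin θ / κ = 0.57482/0.5239 = 1.09720
x = ρ cos φ = 0.34686 × cos(53.70°) = 0.20535
y = ρ sin φ = 0.34686 × sin(53.70°) = 0.27955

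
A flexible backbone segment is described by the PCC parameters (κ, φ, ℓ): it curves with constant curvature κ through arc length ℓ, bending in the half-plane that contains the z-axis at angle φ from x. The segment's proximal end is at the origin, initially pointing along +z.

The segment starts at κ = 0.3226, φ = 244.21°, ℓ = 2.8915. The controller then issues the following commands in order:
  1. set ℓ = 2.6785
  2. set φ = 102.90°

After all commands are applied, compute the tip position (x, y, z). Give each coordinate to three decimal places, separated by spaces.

initial: κ=0.3226, φ=244.21°, ℓ=2.8915
cmd 1: set ℓ=2.6785 → (κ,φ,ℓ)=(0.3226,244.21°,2.6785) → tip=(-0.4729,-0.9787,2.3574)
cmd 2: set φ=102.90° → (κ,φ,ℓ)=(0.3226,102.90°,2.6785) → tip=(-0.2427,1.0596,2.3574)

-0.243 1.060 2.357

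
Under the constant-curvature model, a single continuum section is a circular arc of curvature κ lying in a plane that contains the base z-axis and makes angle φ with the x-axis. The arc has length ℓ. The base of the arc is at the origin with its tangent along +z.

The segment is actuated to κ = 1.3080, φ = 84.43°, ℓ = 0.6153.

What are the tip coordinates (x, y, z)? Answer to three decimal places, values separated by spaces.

θ = κ·ℓ = 1.3080 × 0.6153 = 0.80481 rad
ρ = (1 − cos θ)/κ = (1 − 0.69325)/1.3080 = 0.23452
z = sin θ / κ = 0.72070/1.3080 = 0.55099
x = ρ cos φ = 0.23452 × cos(84.43°) = 0.02276
y = ρ sin φ = 0.23452 × sin(84.43°) = 0.23341

0.023 0.233 0.551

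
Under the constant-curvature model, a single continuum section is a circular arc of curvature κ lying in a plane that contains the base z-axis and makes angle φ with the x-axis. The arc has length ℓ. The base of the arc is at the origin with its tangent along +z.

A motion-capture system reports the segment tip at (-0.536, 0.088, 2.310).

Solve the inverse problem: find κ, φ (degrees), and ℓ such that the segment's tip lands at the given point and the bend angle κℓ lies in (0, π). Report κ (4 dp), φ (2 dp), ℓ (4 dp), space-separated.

0.1929 170.68 2.3942

ρ = √(x²+y²) = √(-0.536² + 0.088²) = 0.54318
φ = atan2(y, x) mod 360° = atan2(0.088, -0.536) = 170.6764°
|p|² = ρ² + z² = 0.54318² + 2.310² = 5.63114
κ = 2ρ / |p|² = 2×0.54318 / 5.63114 = 0.19292
θ = 2·atan2(ρ, z) = 2·atan2(0.54318, 2.310) = 0.46189 rad
ℓ = θ/κ = 0.46189/0.19292 = 2.39423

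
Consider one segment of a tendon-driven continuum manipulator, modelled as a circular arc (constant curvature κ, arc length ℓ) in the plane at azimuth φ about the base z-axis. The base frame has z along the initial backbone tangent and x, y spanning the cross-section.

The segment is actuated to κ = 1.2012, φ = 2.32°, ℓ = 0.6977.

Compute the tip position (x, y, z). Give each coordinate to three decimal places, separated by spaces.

θ = κ·ℓ = 1.2012 × 0.6977 = 0.83808 rad
ρ = (1 − cos θ)/κ = (1 − 0.66889)/1.2012 = 0.27565
z = sin θ / κ = 0.74336/1.2012 = 0.61885
x = ρ cos φ = 0.27565 × cos(2.32°) = 0.27542
y = ρ sin φ = 0.27565 × sin(2.32°) = 0.01116

0.275 0.011 0.619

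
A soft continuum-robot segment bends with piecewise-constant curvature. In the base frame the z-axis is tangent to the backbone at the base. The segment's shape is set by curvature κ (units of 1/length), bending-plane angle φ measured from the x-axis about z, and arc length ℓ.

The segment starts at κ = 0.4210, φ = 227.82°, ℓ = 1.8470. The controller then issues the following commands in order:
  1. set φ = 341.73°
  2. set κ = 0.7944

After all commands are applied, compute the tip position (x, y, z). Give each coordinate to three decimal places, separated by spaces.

initial: κ=0.4210, φ=227.82°, ℓ=1.8470
cmd 1: set φ=341.73° → (κ,φ,ℓ)=(0.4210,341.73°,1.8470) → tip=(0.6482,-0.2140,1.6664)
cmd 2: set κ=0.7944 → (κ,φ,ℓ)=(0.7944,341.73°,1.8470) → tip=(1.0718,-0.3538,1.2521)

1.072 -0.354 1.252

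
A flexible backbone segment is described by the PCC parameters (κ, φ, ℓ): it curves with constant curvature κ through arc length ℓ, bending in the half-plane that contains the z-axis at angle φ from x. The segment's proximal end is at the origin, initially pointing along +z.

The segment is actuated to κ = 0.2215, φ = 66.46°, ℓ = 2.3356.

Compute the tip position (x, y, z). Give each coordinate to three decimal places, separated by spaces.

θ = κ·ℓ = 0.2215 × 2.3356 = 0.51734 rad
ρ = (1 − cos θ)/κ = (1 − 0.86914)/0.2215 = 0.59079
z = sin θ / κ = 0.49457/0.2215 = 2.23280
x = ρ cos φ = 0.59079 × cos(66.46°) = 0.23596
y = ρ sin φ = 0.59079 × sin(66.46°) = 0.54163

0.236 0.542 2.233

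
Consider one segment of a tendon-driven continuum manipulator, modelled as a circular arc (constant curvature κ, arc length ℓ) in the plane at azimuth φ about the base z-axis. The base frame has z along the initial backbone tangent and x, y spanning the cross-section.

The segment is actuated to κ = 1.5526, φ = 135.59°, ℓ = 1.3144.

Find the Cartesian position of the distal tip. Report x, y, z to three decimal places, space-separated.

θ = κ·ℓ = 1.5526 × 1.3144 = 2.04074 rad
ρ = (1 − cos θ)/κ = (1 − -0.45283)/1.5526 = 0.93574
z = sin θ / κ = 0.89159/1.5526 = 0.57426
x = ρ cos φ = 0.93574 × cos(135.59°) = -0.66845
y = ρ sin φ = 0.93574 × sin(135.59°) = 0.65482

-0.668 0.655 0.574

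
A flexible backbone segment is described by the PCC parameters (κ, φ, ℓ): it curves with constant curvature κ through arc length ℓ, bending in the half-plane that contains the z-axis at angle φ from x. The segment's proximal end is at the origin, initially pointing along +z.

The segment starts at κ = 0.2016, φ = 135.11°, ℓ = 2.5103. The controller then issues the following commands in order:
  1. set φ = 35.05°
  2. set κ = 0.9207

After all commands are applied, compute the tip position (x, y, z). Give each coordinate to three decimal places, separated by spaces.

initial: κ=0.2016, φ=135.11°, ℓ=2.5103
cmd 1: set φ=35.05° → (κ,φ,ℓ)=(0.2016,35.05°,2.5103) → tip=(0.5090,0.3571,2.4045)
cmd 2: set κ=0.9207 → (κ,φ,ℓ)=(0.9207,35.05°,2.5103) → tip=(1.4890,1.0445,0.8018)

1.489 1.045 0.802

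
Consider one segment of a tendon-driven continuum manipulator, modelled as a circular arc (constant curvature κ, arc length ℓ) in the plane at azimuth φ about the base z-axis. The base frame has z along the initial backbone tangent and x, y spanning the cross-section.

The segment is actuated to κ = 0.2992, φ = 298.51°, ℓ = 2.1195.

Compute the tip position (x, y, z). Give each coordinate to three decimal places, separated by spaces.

0.310 -0.571 1.980

θ = κ·ℓ = 0.2992 × 2.1195 = 0.63415 rad
ρ = (1 − cos θ)/κ = (1 − 0.80557)/0.2992 = 0.64982
z = sin θ / κ = 0.59250/0.2992 = 1.98027
x = ρ cos φ = 0.64982 × cos(298.51°) = 0.31017
y = ρ sin φ = 0.64982 × sin(298.51°) = -0.57102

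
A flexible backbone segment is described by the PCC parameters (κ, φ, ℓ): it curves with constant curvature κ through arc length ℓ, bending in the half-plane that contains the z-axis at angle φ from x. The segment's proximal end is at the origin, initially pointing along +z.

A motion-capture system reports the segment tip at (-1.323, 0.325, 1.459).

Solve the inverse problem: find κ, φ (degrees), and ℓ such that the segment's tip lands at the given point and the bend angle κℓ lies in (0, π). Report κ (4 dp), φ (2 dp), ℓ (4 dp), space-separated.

ρ = √(x²+y²) = √(-1.323² + 0.325²) = 1.36233
φ = atan2(y, x) mod 360° = atan2(0.325, -1.323) = 166.1984°
|p|² = ρ² + z² = 1.36233² + 1.459² = 3.98463
κ = 2ρ / |p|² = 2×1.36233 / 3.98463 = 0.68379
θ = 2·atan2(ρ, z) = 2·atan2(1.36233, 1.459) = 1.50230 rad
ℓ = θ/κ = 1.50230/0.68379 = 2.19701

0.6838 166.20 2.1970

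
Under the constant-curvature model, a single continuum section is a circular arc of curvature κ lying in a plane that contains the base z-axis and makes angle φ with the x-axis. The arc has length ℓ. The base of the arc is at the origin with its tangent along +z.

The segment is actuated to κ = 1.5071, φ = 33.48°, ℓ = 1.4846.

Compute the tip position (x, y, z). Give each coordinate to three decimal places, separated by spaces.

0.896 0.592 0.521

θ = κ·ℓ = 1.5071 × 1.4846 = 2.23744 rad
ρ = (1 − cos θ)/κ = (1 − -0.61835)/1.5071 = 1.07382
z = sin θ / κ = 0.78590/1.5071 = 0.52147
x = ρ cos φ = 1.07382 × cos(33.48°) = 0.89565
y = ρ sin φ = 1.07382 × sin(33.48°) = 0.59237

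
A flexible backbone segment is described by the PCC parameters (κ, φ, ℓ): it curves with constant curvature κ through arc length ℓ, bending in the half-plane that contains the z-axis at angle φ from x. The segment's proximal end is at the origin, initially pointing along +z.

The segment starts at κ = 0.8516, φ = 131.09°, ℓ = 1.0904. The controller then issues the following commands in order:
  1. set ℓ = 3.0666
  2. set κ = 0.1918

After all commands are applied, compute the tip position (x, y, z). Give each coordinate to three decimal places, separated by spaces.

initial: κ=0.8516, φ=131.09°, ℓ=1.0904
cmd 1: set ℓ=3.0666 → (κ,φ,ℓ)=(0.8516,131.09°,3.0666) → tip=(-1.4376,1.6486,0.5937)
cmd 2: set κ=0.1918 → (κ,φ,ℓ)=(0.1918,131.09°,3.0666) → tip=(-0.5758,0.6603,2.8928)

-0.576 0.660 2.893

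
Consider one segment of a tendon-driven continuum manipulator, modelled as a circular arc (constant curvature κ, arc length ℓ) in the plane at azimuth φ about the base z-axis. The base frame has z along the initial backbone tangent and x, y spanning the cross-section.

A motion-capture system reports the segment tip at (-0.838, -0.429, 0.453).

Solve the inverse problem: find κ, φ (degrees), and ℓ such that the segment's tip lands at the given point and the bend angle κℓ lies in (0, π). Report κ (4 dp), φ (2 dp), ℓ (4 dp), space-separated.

1.7250 207.11 1.3012

ρ = √(x²+y²) = √(-0.838² + -0.429²) = 0.94143
φ = atan2(y, x) mod 360° = atan2(-0.429, -0.838) = 207.1094°
|p|² = ρ² + z² = 0.94143² + 0.453² = 1.09149
κ = 2ρ / |p|² = 2×0.94143 / 1.09149 = 1.72502
θ = 2·atan2(ρ, z) = 2·atan2(0.94143, 0.453) = 2.24463 rad
ℓ = θ/κ = 2.24463/1.72502 = 1.30122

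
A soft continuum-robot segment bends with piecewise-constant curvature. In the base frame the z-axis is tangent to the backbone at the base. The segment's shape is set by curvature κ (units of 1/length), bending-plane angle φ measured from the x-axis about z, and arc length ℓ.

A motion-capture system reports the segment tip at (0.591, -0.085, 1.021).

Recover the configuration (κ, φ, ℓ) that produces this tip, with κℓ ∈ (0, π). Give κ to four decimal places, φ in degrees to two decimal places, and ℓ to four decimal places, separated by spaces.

0.8536 351.82 1.2398

ρ = √(x²+y²) = √(0.591² + -0.085²) = 0.59708
φ = atan2(y, x) mod 360° = atan2(-0.085, 0.591) = 351.8156°
|p|² = ρ² + z² = 0.59708² + 1.021² = 1.39895
κ = 2ρ / |p|² = 2×0.59708 / 1.39895 = 0.85362
θ = 2·atan2(ρ, z) = 2·atan2(0.59708, 1.021) = 1.05834 rad
ℓ = θ/κ = 1.05834/0.85362 = 1.23983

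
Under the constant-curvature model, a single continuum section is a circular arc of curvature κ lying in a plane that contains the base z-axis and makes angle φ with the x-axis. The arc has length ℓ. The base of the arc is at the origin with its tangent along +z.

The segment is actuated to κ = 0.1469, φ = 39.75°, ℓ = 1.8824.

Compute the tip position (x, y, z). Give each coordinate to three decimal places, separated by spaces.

0.199 0.165 1.859

θ = κ·ℓ = 0.1469 × 1.8824 = 0.27652 rad
ρ = (1 − cos θ)/κ = (1 − 0.96201)/0.1469 = 0.25861
z = sin θ / κ = 0.27301/0.1469 = 1.85850
x = ρ cos φ = 0.25861 × cos(39.75°) = 0.19883
y = ρ sin φ = 0.25861 × sin(39.75°) = 0.16537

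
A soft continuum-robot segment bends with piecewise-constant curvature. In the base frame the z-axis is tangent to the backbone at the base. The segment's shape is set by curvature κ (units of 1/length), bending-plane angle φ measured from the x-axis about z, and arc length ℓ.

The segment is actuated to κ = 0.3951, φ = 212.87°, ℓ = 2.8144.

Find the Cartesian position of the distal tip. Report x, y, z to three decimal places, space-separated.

θ = κ·ℓ = 0.3951 × 2.8144 = 1.11197 rad
ρ = (1 − cos θ)/κ = (1 − 0.44290)/0.3951 = 1.41003
z = sin θ / κ = 0.89657/0.3951 = 2.26923
x = ρ cos φ = 1.41003 × cos(212.87°) = -1.18429
y = ρ sin φ = 1.41003 × sin(212.87°) = -0.76527

-1.184 -0.765 2.269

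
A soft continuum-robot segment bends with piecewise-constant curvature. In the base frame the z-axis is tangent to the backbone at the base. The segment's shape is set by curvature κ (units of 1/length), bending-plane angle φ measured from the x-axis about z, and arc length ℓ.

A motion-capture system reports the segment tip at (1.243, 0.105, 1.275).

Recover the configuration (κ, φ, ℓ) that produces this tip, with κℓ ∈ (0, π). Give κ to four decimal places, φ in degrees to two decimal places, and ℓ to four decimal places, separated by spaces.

ρ = √(x²+y²) = √(1.243² + 0.105²) = 1.24743
φ = atan2(y, x) mod 360° = atan2(0.105, 1.243) = 4.8285°
|p|² = ρ² + z² = 1.24743² + 1.275² = 3.18170
κ = 2ρ / |p|² = 2×1.24743 / 3.18170 = 0.78413
θ = 2·atan2(ρ, z) = 2·atan2(1.24743, 1.275) = 1.54893 rad
ℓ = θ/κ = 1.54893/0.78413 = 1.97536

0.7841 4.83 1.9754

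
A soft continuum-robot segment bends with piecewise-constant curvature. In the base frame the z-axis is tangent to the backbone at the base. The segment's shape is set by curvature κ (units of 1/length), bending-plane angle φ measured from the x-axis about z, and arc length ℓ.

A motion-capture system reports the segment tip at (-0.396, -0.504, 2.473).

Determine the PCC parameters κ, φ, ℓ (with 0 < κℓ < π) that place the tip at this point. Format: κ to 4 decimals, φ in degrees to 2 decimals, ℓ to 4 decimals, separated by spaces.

ρ = √(x²+y²) = √(-0.396² + -0.504²) = 0.64096
φ = atan2(y, x) mod 360° = atan2(-0.504, -0.396) = 231.8428°
|p|² = ρ² + z² = 0.64096² + 2.473² = 6.52656
κ = 2ρ / |p|² = 2×0.64096 / 6.52656 = 0.19642
θ = 2·atan2(ρ, z) = 2·atan2(0.64096, 2.473) = 0.50721 rad
ℓ = θ/κ = 0.50721/0.19642 = 2.58230

0.1964 231.84 2.5823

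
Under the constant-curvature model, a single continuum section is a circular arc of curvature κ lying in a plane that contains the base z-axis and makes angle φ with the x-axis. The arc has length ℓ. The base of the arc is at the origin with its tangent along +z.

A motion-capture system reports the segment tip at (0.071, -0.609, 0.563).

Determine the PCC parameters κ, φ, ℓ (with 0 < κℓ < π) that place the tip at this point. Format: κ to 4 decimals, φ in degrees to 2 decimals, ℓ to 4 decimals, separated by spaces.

1.7698 276.65 0.9357

ρ = √(x²+y²) = √(0.071² + -0.609²) = 0.61312
φ = atan2(y, x) mod 360° = atan2(-0.609, 0.071) = 276.6498°
|p|² = ρ² + z² = 0.61312² + 0.563² = 0.69289
κ = 2ρ / |p|² = 2×0.61312 / 0.69289 = 1.76976
θ = 2·atan2(ρ, z) = 2·atan2(0.61312, 0.563) = 1.65598 rad
ℓ = θ/κ = 1.65598/1.76976 = 0.93571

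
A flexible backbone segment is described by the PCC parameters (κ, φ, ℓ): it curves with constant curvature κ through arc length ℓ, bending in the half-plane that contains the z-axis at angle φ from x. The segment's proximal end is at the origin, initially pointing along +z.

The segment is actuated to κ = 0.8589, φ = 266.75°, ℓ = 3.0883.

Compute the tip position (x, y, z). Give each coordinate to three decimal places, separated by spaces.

θ = κ·ℓ = 0.8589 × 3.0883 = 2.65254 rad
ρ = (1 − cos θ)/κ = (1 − -0.88278)/0.8589 = 2.19208
z = sin θ / κ = 0.46979/0.8589 = 0.54697
x = ρ cos φ = 2.19208 × cos(266.75°) = -0.12428
y = ρ sin φ = 2.19208 × sin(266.75°) = -2.18856

-0.124 -2.189 0.547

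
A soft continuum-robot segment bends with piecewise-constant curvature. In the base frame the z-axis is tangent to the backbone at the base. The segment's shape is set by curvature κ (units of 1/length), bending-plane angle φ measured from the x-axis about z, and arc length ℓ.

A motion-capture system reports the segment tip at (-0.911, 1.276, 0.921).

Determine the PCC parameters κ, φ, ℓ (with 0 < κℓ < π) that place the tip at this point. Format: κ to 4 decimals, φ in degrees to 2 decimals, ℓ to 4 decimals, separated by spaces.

0.9484 125.52 2.1925

ρ = √(x²+y²) = √(-0.911² + 1.276²) = 1.56783
φ = atan2(y, x) mod 360° = atan2(1.276, -0.911) = 125.5249°
|p|² = ρ² + z² = 1.56783² + 0.921² = 3.30634
κ = 2ρ / |p|² = 2×1.56783 / 3.30634 = 0.94838
θ = 2·atan2(ρ, z) = 2·atan2(1.56783, 0.921) = 2.07933 rad
ℓ = θ/κ = 2.07933/0.94838 = 2.19251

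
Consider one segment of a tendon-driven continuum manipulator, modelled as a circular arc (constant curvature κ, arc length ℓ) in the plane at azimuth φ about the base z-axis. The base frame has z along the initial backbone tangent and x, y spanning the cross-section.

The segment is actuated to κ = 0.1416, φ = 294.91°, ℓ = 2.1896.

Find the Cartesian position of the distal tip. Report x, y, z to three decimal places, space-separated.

θ = κ·ℓ = 0.1416 × 2.1896 = 0.31005 rad
ρ = (1 − cos θ)/κ = (1 − 0.95232)/0.1416 = 0.33673
z = sin θ / κ = 0.30510/0.1416 = 2.15469
x = ρ cos φ = 0.33673 × cos(294.91°) = 0.14183
y = ρ sin φ = 0.33673 × sin(294.91°) = -0.30540

0.142 -0.305 2.155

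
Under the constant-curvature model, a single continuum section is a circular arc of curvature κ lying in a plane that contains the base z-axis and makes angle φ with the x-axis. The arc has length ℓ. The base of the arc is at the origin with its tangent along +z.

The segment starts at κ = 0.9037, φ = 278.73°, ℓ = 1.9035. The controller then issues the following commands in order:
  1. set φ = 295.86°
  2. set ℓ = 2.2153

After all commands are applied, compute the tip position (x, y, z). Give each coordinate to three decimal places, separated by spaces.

initial: κ=0.9037, φ=278.73°, ℓ=1.9035
cmd 1: set φ=295.86° → (κ,φ,ℓ)=(0.9037,295.86°,1.9035) → tip=(0.5545,-1.1440,1.0942)
cmd 2: set ℓ=2.2153 → (κ,φ,ℓ)=(0.9037,295.86°,2.2153) → tip=(0.6844,-1.4119,1.0053)

0.684 -1.412 1.005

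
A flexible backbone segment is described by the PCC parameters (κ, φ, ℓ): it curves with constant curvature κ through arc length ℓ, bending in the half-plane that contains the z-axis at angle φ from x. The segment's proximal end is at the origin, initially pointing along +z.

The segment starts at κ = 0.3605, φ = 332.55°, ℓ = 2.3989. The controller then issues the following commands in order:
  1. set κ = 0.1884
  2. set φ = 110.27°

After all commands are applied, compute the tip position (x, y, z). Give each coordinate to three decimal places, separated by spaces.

-0.185 0.500 2.318

initial: κ=0.3605, φ=332.55°, ℓ=2.3989
cmd 1: set κ=0.1884 → (κ,φ,ℓ)=(0.1884,332.55°,2.3989) → tip=(0.4729,-0.2457,2.3181)
cmd 2: set φ=110.27° → (κ,φ,ℓ)=(0.1884,110.27°,2.3989) → tip=(-0.1846,0.4999,2.3181)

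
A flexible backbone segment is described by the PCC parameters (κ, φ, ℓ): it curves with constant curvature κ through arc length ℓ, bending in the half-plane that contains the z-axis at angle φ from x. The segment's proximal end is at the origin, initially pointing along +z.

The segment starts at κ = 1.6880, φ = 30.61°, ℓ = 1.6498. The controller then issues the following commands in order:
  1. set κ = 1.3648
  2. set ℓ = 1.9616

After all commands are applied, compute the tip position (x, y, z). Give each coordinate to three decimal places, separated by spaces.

initial: κ=1.6880, φ=30.61°, ℓ=1.6498
cmd 1: set κ=1.3648 → (κ,φ,ℓ)=(1.3648,30.61°,1.6498) → tip=(1.0275,0.6079,0.5693)
cmd 2: set ℓ=1.9616 → (κ,φ,ℓ)=(1.3648,30.61°,1.9616) → tip=(1.1944,0.7067,0.3282)

1.194 0.707 0.328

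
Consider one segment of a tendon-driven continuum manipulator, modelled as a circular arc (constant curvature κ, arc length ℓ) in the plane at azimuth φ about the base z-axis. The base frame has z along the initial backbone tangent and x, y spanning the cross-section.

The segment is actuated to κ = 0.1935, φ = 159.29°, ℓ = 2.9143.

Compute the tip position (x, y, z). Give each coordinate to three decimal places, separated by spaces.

θ = κ·ℓ = 0.1935 × 2.9143 = 0.56392 rad
ρ = (1 − cos θ)/κ = (1 − 0.84517)/0.1935 = 0.80017
z = sin θ / κ = 0.53450/0.1935 = 2.76228
x = ρ cos φ = 0.80017 × cos(159.29°) = -0.74846
y = ρ sin φ = 0.80017 × sin(159.29°) = 0.28297

-0.748 0.283 2.762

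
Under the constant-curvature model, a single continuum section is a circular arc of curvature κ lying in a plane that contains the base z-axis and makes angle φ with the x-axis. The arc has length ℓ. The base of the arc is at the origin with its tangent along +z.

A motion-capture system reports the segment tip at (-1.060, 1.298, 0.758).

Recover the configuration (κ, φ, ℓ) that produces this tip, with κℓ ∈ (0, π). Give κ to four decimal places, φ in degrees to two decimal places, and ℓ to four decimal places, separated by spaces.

0.9907 129.24 2.3135

ρ = √(x²+y²) = √(-1.060² + 1.298²) = 1.67583
φ = atan2(y, x) mod 360° = atan2(1.298, -1.060) = 129.2365°
|p|² = ρ² + z² = 1.67583² + 0.758² = 3.38297
κ = 2ρ / |p|² = 2×1.67583 / 3.38297 = 0.99075
θ = 2·atan2(ρ, z) = 2·atan2(1.67583, 0.758) = 2.29204 rad
ℓ = θ/κ = 2.29204/0.99075 = 2.31345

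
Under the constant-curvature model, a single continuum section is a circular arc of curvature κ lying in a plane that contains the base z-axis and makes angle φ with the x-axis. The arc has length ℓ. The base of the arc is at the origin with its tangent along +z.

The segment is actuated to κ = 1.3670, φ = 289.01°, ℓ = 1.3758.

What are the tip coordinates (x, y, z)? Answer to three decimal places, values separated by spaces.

θ = κ·ℓ = 1.3670 × 1.3758 = 1.88072 rad
ρ = (1 − cos θ)/κ = (1 − -0.30498)/1.3670 = 0.95463
z = sin θ / κ = 0.95236/1.3670 = 0.69668
x = ρ cos φ = 0.95463 × cos(289.01°) = 0.31096
y = ρ sin φ = 0.95463 × sin(289.01°) = -0.90257

0.311 -0.903 0.697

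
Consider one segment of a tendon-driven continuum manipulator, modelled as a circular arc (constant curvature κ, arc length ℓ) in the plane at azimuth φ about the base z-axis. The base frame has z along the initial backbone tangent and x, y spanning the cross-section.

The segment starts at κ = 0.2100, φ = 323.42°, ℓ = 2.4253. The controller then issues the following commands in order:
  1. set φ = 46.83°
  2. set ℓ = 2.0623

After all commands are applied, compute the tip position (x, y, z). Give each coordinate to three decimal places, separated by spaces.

0.301 0.321 1.998

initial: κ=0.2100, φ=323.42°, ℓ=2.4253
cmd 1: set φ=46.83° → (κ,φ,ℓ)=(0.2100,46.83°,2.4253) → tip=(0.4135,0.4408,2.3218)
cmd 2: set ℓ=2.0623 → (κ,φ,ℓ)=(0.2100,46.83°,2.0623) → tip=(0.3008,0.3206,1.9984)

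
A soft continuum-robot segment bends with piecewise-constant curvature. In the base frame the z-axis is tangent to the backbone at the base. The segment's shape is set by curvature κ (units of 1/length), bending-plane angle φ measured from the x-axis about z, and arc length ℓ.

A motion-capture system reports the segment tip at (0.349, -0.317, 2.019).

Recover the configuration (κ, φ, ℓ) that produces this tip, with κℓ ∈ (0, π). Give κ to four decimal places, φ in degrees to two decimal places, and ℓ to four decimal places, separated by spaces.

ρ = √(x²+y²) = √(0.349² + -0.317²) = 0.47148
φ = atan2(y, x) mod 360° = atan2(-0.317, 0.349) = 317.7508°
|p|² = ρ² + z² = 0.47148² + 2.019² = 4.29865
κ = 2ρ / |p|² = 2×0.47148 / 4.29865 = 0.21936
θ = 2·atan2(ρ, z) = 2·atan2(0.47148, 2.019) = 0.45882 rad
ℓ = θ/κ = 0.45882/0.21936 = 2.09162

0.2194 317.75 2.0916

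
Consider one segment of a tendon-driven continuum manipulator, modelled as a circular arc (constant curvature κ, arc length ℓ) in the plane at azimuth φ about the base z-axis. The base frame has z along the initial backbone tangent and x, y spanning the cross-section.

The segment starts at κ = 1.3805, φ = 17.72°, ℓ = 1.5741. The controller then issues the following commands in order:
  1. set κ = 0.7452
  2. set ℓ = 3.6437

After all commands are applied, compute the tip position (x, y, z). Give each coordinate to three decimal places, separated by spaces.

2.442 0.780 0.555

initial: κ=1.3805, φ=17.72°, ℓ=1.5741
cmd 1: set κ=0.7452 → (κ,φ,ℓ)=(0.7452,17.72°,1.5741) → tip=(0.7831,0.2502,1.2372)
cmd 2: set ℓ=3.6437 → (κ,φ,ℓ)=(0.7452,17.72°,3.6437) → tip=(2.4421,0.7803,0.5549)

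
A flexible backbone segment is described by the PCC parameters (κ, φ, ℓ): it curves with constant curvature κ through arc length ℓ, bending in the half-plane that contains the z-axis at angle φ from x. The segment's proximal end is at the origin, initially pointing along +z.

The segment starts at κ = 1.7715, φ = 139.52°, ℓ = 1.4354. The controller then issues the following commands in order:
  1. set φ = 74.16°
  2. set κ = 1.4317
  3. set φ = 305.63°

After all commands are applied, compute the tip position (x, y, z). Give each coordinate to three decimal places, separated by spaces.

0.596 -0.832 0.618

initial: κ=1.7715, φ=139.52°, ℓ=1.4354
cmd 1: set φ=74.16° → (κ,φ,ℓ)=(1.7715,74.16°,1.4354) → tip=(0.2814,0.9916,0.3182)
cmd 2: set κ=1.4317 → (κ,φ,ℓ)=(1.4317,74.16°,1.4354) → tip=(0.2794,0.9848,0.6182)
cmd 3: set φ=305.63° → (κ,φ,ℓ)=(1.4317,305.63°,1.4354) → tip=(0.5963,-0.8320,0.6182)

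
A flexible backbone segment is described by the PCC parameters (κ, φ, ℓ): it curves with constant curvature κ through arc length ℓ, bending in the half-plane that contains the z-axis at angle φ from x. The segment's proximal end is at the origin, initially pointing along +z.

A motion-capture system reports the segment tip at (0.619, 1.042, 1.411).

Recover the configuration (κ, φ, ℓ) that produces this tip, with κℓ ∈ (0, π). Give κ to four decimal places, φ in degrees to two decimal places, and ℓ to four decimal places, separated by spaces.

ρ = √(x²+y²) = √(0.619² + 1.042²) = 1.21199
φ = atan2(y, x) mod 360° = atan2(1.042, 0.619) = 59.2876°
|p|² = ρ² + z² = 1.21199² + 1.411² = 3.45985
κ = 2ρ / |p|² = 2×1.21199 / 3.45985 = 0.70060
θ = 2·atan2(ρ, z) = 2·atan2(1.21199, 1.411) = 1.41935 rad
ℓ = θ/κ = 1.41935/0.70060 = 2.02589

0.7006 59.29 2.0259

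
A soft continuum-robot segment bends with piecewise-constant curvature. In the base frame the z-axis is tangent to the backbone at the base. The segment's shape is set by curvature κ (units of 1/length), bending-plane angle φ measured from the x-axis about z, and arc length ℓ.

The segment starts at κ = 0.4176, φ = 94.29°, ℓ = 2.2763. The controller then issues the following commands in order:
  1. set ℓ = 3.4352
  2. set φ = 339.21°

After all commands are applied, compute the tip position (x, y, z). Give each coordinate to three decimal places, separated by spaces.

1.935 -0.735 2.372

initial: κ=0.4176, φ=94.29°, ℓ=2.2763
cmd 1: set ℓ=3.4352 → (κ,φ,ℓ)=(0.4176,94.29°,3.4352) → tip=(-0.1548,2.0636,2.3724)
cmd 2: set φ=339.21° → (κ,φ,ℓ)=(0.4176,339.21°,3.4352) → tip=(1.9346,-0.7345,2.3724)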